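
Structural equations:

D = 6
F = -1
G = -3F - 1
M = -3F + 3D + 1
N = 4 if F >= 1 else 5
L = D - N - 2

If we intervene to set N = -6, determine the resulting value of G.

2

do(N=-6) replaces the equation N = 4 if F >= 1 else 5 with the constant N = -6.
G is not downstream of the intervention, so its value is determined by the original equations.
G = -3F - 1  [with F=-1]  = 2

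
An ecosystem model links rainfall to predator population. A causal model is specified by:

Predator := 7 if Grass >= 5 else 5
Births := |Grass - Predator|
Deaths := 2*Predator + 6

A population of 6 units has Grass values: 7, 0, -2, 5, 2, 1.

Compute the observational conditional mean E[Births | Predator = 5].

4.75

Conditioning on Predator=5 selects the 4 unit(s) with Grass ∈ {0, -2, 2, 1}. Their Births values: 5, 7, 3, 4. Mean = 4.75.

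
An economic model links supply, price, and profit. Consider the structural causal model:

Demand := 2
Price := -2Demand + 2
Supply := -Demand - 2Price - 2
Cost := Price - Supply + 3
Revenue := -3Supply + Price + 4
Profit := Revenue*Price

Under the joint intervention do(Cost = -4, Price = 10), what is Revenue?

86

The joint intervention fixes Cost = -4, Price = 10, removing each variable's own equation.
Supply = -Demand - 2Price - 2  [with Demand=2, Price=10]  = -24
Revenue = -3Supply + Price + 4  [with Supply=-24, Price=10]  = 86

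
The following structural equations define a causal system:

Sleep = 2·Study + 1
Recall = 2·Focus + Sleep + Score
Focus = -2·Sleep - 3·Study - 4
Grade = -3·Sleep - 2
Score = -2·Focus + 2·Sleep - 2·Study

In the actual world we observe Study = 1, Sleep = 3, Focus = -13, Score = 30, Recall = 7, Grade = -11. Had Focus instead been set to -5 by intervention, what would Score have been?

14

The intervention breaks the incoming arrows to Focus: Focus = -2·Sleep - 3·Study - 4 no longer applies, and Focus = -5.
Sleep = 2·Study + 1  [with Study=1]  = 3
Score = -2·Focus + 2·Sleep - 2·Study  [with Focus=-5, Sleep=3, Study=1]  = 14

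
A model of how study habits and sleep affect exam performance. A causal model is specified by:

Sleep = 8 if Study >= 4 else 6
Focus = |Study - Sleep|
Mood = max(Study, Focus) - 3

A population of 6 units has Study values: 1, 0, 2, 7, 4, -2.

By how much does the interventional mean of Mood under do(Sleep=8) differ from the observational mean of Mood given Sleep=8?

1.5

do(Sleep=8) breaks Sleep's dependence on Study. With Sleep=8 fixed, Mood across the units is 4, 5, 3, 4, 1, 7, mean 4.
Observing Sleep=8 restricts to units where Sleep's equation naturally yields 8: Study ∈ {7, 4}. In that subpopulation Mood = 4, 1, mean 2.5.
Difference = 4 − 2.5 = 1.5.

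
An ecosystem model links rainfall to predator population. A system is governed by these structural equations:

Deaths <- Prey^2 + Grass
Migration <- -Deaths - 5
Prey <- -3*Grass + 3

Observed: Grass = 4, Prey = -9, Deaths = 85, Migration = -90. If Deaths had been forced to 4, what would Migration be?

-9

The intervention breaks the incoming arrows to Deaths: Deaths <- Prey^2 + Grass no longer applies, and Deaths = 4.
Migration = -Deaths - 5  [with Deaths=4]  = -9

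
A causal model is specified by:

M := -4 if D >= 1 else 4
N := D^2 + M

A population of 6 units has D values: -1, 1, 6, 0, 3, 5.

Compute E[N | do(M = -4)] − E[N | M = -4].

do(M=-4) breaks M's dependence on D. With M=-4 fixed, N across the units is -3, -3, 32, -4, 5, 21, mean 8.
E[N|M=-4] averages over only the 4 units with M=-4 (D = 1, 6, 3, 5): N = -3, 32, 5, 21, mean 13.75.
Difference = 8 − 13.75 = -5.75.

-5.75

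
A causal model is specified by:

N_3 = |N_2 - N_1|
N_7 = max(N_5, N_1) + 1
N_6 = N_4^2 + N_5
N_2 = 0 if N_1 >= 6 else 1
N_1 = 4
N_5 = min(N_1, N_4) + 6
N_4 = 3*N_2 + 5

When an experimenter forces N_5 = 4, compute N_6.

The intervention breaks the incoming arrows to N_5: N_5 = min(N_1, N_4) + 6 no longer applies, and N_5 = 4.
N_2 = 0 if N_1 >= 6 else 1  [with N_1=4]  = 1
N_4 = 3*N_2 + 5  [with N_2=1]  = 8
N_6 = N_4^2 + N_5  [with N_4=8, N_5=4]  = 68

68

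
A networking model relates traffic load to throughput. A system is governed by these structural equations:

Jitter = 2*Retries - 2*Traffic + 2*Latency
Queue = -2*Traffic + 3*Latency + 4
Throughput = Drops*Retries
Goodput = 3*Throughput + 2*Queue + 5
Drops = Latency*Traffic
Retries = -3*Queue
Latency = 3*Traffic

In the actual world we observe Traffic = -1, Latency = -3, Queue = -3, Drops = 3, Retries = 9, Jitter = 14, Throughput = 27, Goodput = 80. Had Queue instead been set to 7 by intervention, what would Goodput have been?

The intervention breaks the incoming arrows to Queue: Queue = -2*Traffic + 3*Latency + 4 no longer applies, and Queue = 7.
Latency = 3*Traffic  [with Traffic=-1]  = -3
Drops = Latency*Traffic  [with Latency=-3, Traffic=-1]  = 3
Retries = -3*Queue  [with Queue=7]  = -21
Throughput = Drops*Retries  [with Drops=3, Retries=-21]  = -63
Goodput = 3*Throughput + 2*Queue + 5  [with Throughput=-63, Queue=7]  = -170

-170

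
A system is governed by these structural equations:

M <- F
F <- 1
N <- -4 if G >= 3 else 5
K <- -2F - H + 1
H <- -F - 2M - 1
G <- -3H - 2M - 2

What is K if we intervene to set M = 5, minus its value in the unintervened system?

Under do(M=5), the mechanism M <- F is discarded; M is fixed at 5.
H = -F - 2M - 1  [with F=1, M=5]  = -12
K = -2F - H + 1  [with F=1, H=-12]  = 11
Without intervention: M = F  [with F=1]  = 1; H = -F - 2M - 1  [with F=1, M=1]  = -4; K = -2F - H + 1  [with F=1, H=-4]  = 3.
Change = 11 − 3 = 8.

8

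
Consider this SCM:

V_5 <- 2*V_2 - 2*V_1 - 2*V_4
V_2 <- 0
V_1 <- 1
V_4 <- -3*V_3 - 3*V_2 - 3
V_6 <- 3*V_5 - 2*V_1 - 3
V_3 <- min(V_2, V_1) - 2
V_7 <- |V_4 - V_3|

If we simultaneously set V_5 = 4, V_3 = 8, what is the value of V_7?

The joint intervention fixes V_5 = 4, V_3 = 8, removing each variable's own equation.
V_4 = -3*V_3 - 3*V_2 - 3  [with V_3=8, V_2=0]  = -27
V_7 = |V_4 - V_3|  [with V_4=-27, V_3=8]  = 35

35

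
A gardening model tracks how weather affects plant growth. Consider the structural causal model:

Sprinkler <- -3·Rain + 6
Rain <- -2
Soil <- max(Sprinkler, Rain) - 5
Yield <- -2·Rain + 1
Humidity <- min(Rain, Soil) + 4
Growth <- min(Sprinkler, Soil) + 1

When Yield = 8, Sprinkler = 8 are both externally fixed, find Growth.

4

Under do(Yield = 8, Sprinkler = 8), each intervened variable's structural equation is replaced by its fixed value.
Soil = max(Sprinkler, Rain) - 5  [with Sprinkler=8, Rain=-2]  = 3
Growth = min(Sprinkler, Soil) + 1  [with Sprinkler=8, Soil=3]  = 4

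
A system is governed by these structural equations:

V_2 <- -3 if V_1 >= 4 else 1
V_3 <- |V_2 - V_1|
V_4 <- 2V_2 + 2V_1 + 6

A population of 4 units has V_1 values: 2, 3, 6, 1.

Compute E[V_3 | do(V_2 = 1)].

The intervention sets V_2=1 in all 4 units regardless of V_1. Recomputing V_3 per unit gives 1, 2, 5, 0; average 2.

2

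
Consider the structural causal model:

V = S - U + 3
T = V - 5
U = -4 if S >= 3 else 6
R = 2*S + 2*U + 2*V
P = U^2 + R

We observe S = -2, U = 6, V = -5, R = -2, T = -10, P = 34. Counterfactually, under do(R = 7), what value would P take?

43

Under do(R=7), the mechanism R = 2*S + 2*U + 2*V is discarded; R is fixed at 7.
U = -4 if S >= 3 else 6  [with S=-2]  = 6
P = U^2 + R  [with U=6, R=7]  = 43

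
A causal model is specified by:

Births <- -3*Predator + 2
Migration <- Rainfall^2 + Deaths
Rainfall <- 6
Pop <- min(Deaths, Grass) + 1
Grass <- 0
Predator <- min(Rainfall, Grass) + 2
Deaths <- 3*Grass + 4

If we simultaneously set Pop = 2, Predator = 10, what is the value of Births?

The joint intervention fixes Pop = 2, Predator = 10, removing each variable's own equation.
Births = -3*Predator + 2  [with Predator=10]  = -28

-28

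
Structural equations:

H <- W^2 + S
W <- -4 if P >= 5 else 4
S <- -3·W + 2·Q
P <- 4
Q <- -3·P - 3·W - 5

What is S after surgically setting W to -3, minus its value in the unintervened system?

Under do(W=-3), the mechanism W <- -4 if P >= 5 else 4 is discarded; W is fixed at -3.
Q = -3·P - 3·W - 5  [with P=4, W=-3]  = -8
S = -3·W + 2·Q  [with W=-3, Q=-8]  = -7
Without intervention: W = -4 if P >= 5 else 4  [with P=4]  = 4; Q = -3·P - 3·W - 5  [with P=4, W=4]  = -29; S = -3·W + 2·Q  [with W=4, Q=-29]  = -70.
Change = -7 − (-70) = 63.

63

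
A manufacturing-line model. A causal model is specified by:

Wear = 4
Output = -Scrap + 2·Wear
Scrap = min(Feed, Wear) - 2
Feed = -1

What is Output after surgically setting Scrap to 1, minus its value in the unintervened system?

-4

The intervention breaks the incoming arrows to Scrap: Scrap = min(Feed, Wear) - 2 no longer applies, and Scrap = 1.
Output = -Scrap + 2·Wear  [with Scrap=1, Wear=4]  = 7
Without intervention: Scrap = min(Feed, Wear) - 2  [with Feed=-1, Wear=4]  = -3; Output = -Scrap + 2·Wear  [with Scrap=-3, Wear=4]  = 11.
Change = 7 − 11 = -4.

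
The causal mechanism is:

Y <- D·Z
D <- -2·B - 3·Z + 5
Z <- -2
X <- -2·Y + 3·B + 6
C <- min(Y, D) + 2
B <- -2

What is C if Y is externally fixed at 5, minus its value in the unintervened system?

35

Intervening sets Y = 5 and removes its equation (Y <- D·Z).
D = -2·B - 3·Z + 5  [with B=-2, Z=-2]  = 15
C = min(Y, D) + 2  [with Y=5, D=15]  = 7
Without intervention: D = -2·B - 3·Z + 5  [with B=-2, Z=-2]  = 15; Y = D·Z  [with D=15, Z=-2]  = -30; C = min(Y, D) + 2  [with Y=-30, D=15]  = -28.
Change = 7 − (-28) = 35.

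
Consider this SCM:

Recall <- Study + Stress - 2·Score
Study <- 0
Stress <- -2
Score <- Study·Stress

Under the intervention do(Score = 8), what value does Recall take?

The intervention breaks the incoming arrows to Score: Score <- Study·Stress no longer applies, and Score = 8.
Recall = Study + Stress - 2·Score  [with Study=0, Stress=-2, Score=8]  = -18

-18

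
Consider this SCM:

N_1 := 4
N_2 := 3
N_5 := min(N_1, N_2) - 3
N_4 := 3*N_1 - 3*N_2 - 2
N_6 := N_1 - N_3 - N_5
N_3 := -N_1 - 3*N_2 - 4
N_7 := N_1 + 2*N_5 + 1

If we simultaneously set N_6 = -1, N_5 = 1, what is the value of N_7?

7

Setting N_6 = -1, N_5 = 1 by intervention discards those variables' equations.
N_7 = N_1 + 2*N_5 + 1  [with N_1=4, N_5=1]  = 7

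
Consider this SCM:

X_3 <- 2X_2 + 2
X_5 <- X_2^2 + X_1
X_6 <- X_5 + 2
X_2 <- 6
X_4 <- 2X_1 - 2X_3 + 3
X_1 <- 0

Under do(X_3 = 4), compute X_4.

-5

The intervention breaks the incoming arrows to X_3: X_3 <- 2X_2 + 2 no longer applies, and X_3 = 4.
X_4 = 2X_1 - 2X_3 + 3  [with X_1=0, X_3=4]  = -5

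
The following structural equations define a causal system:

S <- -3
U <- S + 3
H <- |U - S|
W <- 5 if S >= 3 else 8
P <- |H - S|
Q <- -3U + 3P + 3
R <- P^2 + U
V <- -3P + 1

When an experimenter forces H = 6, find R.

81

The intervention breaks the incoming arrows to H: H <- |U - S| no longer applies, and H = 6.
U = S + 3  [with S=-3]  = 0
P = |H - S|  [with H=6, S=-3]  = 9
R = P^2 + U  [with P=9, U=0]  = 81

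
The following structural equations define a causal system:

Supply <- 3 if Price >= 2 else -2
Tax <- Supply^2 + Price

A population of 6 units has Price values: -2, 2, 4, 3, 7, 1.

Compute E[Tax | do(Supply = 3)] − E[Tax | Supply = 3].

-1.5

The intervention sets Supply=3 in all 6 units regardless of Price. Recomputing Tax per unit gives 7, 11, 13, 12, 16, 10; average 11.5.
Conditioning on Supply=3 selects the 4 unit(s) with Price ∈ {2, 4, 3, 7}. Their Tax values: 11, 13, 12, 16. Mean = 13.
Difference = 11.5 − 13 = -1.5.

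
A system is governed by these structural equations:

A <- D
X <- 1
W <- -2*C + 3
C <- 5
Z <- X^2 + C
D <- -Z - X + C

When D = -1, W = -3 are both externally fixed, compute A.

-1

Setting D = -1, W = -3 by intervention discards those variables' equations.
A = D  [with D=-1]  = -1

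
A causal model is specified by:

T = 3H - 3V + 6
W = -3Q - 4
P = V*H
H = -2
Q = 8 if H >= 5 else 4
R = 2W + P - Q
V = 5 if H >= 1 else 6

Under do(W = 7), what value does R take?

-2

The intervention breaks the incoming arrows to W: W = -3Q - 4 no longer applies, and W = 7.
Q = 8 if H >= 5 else 4  [with H=-2]  = 4
V = 5 if H >= 1 else 6  [with H=-2]  = 6
P = V*H  [with V=6, H=-2]  = -12
R = 2W + P - Q  [with W=7, P=-12, Q=4]  = -2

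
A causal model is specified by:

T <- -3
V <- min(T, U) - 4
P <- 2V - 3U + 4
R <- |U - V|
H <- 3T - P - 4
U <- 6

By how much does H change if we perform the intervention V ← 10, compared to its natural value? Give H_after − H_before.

-34

do(V=10) replaces the equation V <- min(T, U) - 4 with the constant V = 10.
P = 2V - 3U + 4  [with V=10, U=6]  = 6
H = 3T - P - 4  [with T=-3, P=6]  = -19
Without intervention: V = min(T, U) - 4  [with T=-3, U=6]  = -7; P = 2V - 3U + 4  [with V=-7, U=6]  = -28; H = 3T - P - 4  [with T=-3, P=-28]  = 15.
Change = -19 − 15 = -34.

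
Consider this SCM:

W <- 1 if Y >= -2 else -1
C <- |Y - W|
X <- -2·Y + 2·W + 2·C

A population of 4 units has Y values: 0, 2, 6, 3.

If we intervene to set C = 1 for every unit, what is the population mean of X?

do(C=1) breaks C's dependence on Y. With C=1 fixed, X across the units is 4, 0, -8, -2, mean -1.5.

-1.5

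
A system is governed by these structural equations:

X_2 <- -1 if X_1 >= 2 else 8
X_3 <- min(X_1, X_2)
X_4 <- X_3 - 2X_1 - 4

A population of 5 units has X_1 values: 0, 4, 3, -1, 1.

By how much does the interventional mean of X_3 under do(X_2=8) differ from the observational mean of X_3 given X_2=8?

do(X_2=8) breaks X_2's dependence on X_1. With X_2=8 fixed, X_3 across the units is 0, 4, 3, -1, 1, mean 1.4.
E[X_3|X_2=8] averages over only the 3 units with X_2=8 (X_1 = 0, -1, 1): X_3 = 0, -1, 1, mean 0.
Difference = 1.4 − 0 = 1.4.

1.4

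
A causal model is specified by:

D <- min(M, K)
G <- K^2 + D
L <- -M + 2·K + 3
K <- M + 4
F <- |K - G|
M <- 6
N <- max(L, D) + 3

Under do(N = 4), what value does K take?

do(N=4) replaces the equation N <- max(L, D) + 3 with the constant N = 4.
K is not downstream of the intervention, so its value is determined by the original equations.
K = M + 4  [with M=6]  = 10

10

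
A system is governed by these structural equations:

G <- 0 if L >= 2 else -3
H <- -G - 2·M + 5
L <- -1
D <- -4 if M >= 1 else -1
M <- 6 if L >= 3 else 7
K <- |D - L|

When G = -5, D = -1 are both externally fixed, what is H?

The joint intervention fixes G = -5, D = -1, removing each variable's own equation.
M = 6 if L >= 3 else 7  [with L=-1]  = 7
H = -G - 2·M + 5  [with G=-5, M=7]  = -4

-4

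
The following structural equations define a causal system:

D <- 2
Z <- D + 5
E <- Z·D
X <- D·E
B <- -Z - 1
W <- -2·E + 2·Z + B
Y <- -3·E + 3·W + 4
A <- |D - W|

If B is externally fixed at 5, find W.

-9

The intervention breaks the incoming arrows to B: B <- -Z - 1 no longer applies, and B = 5.
Z = D + 5  [with D=2]  = 7
E = Z·D  [with Z=7, D=2]  = 14
W = -2·E + 2·Z + B  [with E=14, Z=7, B=5]  = -9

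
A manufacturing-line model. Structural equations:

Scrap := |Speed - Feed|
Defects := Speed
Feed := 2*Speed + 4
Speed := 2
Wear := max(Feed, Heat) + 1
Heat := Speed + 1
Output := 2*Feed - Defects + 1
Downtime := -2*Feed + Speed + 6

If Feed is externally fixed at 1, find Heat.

The intervention breaks the incoming arrows to Feed: Feed := 2*Speed + 4 no longer applies, and Feed = 1.
Since Heat is not a descendant of the intervened variable, it is unaffected.
Heat = Speed + 1  [with Speed=2]  = 3

3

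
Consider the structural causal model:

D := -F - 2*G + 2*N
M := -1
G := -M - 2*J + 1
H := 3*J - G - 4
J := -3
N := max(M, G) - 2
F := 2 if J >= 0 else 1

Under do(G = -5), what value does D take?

3

The intervention breaks the incoming arrows to G: G := -M - 2*J + 1 no longer applies, and G = -5.
N = max(M, G) - 2  [with M=-1, G=-5]  = -3
F = 2 if J >= 0 else 1  [with J=-3]  = 1
D = -F - 2*G + 2*N  [with F=1, G=-5, N=-3]  = 3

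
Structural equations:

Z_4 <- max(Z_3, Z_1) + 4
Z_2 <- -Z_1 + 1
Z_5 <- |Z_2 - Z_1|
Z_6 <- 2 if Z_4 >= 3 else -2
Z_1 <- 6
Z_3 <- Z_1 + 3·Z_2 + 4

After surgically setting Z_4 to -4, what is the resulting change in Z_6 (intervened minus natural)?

-4

Under do(Z_4=-4), the mechanism Z_4 <- max(Z_3, Z_1) + 4 is discarded; Z_4 is fixed at -4.
Z_6 = 2 if Z_4 >= 3 else -2  [with Z_4=-4]  = -2
Without intervention: Z_2 = -Z_1 + 1  [with Z_1=6]  = -5; Z_3 = Z_1 + 3·Z_2 + 4  [with Z_1=6, Z_2=-5]  = -5; Z_4 = max(Z_3, Z_1) + 4  [with Z_3=-5, Z_1=6]  = 10; Z_6 = 2 if Z_4 >= 3 else -2  [with Z_4=10]  = 2.
Change = -2 − 2 = -4.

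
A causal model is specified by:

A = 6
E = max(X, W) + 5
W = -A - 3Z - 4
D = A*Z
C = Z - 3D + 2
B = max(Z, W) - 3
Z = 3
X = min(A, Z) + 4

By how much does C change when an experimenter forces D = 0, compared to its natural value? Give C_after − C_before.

Under do(D=0), the mechanism D = A*Z is discarded; D is fixed at 0.
C = Z - 3D + 2  [with Z=3, D=0]  = 5
Without intervention: D = A*Z  [with A=6, Z=3]  = 18; C = Z - 3D + 2  [with Z=3, D=18]  = -49.
Change = 5 − (-49) = 54.

54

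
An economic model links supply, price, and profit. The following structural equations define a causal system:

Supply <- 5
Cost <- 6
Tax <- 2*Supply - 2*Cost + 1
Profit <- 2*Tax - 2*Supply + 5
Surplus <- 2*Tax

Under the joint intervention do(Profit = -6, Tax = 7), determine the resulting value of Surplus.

The joint intervention fixes Profit = -6, Tax = 7, removing each variable's own equation.
Surplus = 2*Tax  [with Tax=7]  = 14

14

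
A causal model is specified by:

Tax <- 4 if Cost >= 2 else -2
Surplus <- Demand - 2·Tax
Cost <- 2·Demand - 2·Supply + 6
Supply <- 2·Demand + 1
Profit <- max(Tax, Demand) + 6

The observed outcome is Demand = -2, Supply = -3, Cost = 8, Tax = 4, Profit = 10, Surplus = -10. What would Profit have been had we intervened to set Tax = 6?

Intervening sets Tax = 6 and removes its equation (Tax <- 4 if Cost >= 2 else -2).
Profit = max(Tax, Demand) + 6  [with Tax=6, Demand=-2]  = 12

12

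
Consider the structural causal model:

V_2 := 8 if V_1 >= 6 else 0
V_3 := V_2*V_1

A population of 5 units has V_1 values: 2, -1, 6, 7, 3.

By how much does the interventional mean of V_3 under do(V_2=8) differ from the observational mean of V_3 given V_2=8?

-24.8

Under do(V_2=8), V_2's equation is replaced by V_2=8 for every unit. Per-unit V_3: 16, -8, 48, 56, 24. Mean = 27.2.
E[V_3|V_2=8] averages over only the 2 units with V_2=8 (V_1 = 6, 7): V_3 = 48, 56, mean 52.
Difference = 27.2 − 52 = -24.8.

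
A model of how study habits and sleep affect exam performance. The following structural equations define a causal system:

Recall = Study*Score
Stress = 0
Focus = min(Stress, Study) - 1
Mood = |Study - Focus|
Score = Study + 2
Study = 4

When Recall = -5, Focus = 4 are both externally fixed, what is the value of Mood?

0

Under do(Recall = -5, Focus = 4), each intervened variable's structural equation is replaced by its fixed value.
Mood = |Study - Focus|  [with Study=4, Focus=4]  = 0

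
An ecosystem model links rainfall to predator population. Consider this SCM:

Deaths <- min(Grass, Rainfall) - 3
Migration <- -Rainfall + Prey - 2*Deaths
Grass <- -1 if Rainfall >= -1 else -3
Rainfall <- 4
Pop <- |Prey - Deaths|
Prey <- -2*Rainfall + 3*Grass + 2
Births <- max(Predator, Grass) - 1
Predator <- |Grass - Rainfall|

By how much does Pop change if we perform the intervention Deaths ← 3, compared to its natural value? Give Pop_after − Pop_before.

Intervening sets Deaths = 3 and removes its equation (Deaths <- min(Grass, Rainfall) - 3).
Grass = -1 if Rainfall >= -1 else -3  [with Rainfall=4]  = -1
Prey = -2*Rainfall + 3*Grass + 2  [with Rainfall=4, Grass=-1]  = -9
Pop = |Prey - Deaths|  [with Prey=-9, Deaths=3]  = 12
Without intervention: Grass = -1 if Rainfall >= -1 else -3  [with Rainfall=4]  = -1; Prey = -2*Rainfall + 3*Grass + 2  [with Rainfall=4, Grass=-1]  = -9; Deaths = min(Grass, Rainfall) - 3  [with Grass=-1, Rainfall=4]  = -4; Pop = |Prey - Deaths|  [with Prey=-9, Deaths=-4]  = 5.
Change = 12 − 5 = 7.

7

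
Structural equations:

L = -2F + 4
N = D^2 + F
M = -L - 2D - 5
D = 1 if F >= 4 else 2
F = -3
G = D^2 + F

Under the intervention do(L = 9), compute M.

do(L=9) replaces the equation L = -2F + 4 with the constant L = 9.
D = 1 if F >= 4 else 2  [with F=-3]  = 2
M = -L - 2D - 5  [with L=9, D=2]  = -18

-18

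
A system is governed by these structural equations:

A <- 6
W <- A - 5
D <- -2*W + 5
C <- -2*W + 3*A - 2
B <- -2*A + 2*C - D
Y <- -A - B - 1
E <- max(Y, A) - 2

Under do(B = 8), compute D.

3

do(B=8) replaces the equation B <- -2*A + 2*C - D with the constant B = 8.
D is not downstream of the intervention, so its value is determined by the original equations.
W = A - 5  [with A=6]  = 1
D = -2*W + 5  [with W=1]  = 3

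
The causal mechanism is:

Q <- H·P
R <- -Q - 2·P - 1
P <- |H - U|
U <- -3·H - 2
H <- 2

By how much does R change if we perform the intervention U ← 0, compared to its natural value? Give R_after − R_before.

do(U=0) replaces the equation U <- -3·H - 2 with the constant U = 0.
P = |H - U|  [with H=2, U=0]  = 2
Q = H·P  [with H=2, P=2]  = 4
R = -Q - 2·P - 1  [with Q=4, P=2]  = -9
Without intervention: U = -3·H - 2  [with H=2]  = -8; P = |H - U|  [with H=2, U=-8]  = 10; Q = H·P  [with H=2, P=10]  = 20; R = -Q - 2·P - 1  [with Q=20, P=10]  = -41.
Change = -9 − (-41) = 32.

32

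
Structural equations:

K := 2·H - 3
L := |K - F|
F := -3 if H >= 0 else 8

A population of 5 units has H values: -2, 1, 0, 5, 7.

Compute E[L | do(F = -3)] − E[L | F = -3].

Every unit gets F=-3 under the intervention. L values become 4, 2, 0, 10, 14; E[L|do(F=-3)] = 6.
Conditioning on F=-3 selects the 4 unit(s) with H ∈ {1, 0, 5, 7}. Their L values: 2, 0, 10, 14. Mean = 6.5.
Difference = 6 − 6.5 = -0.5.

-0.5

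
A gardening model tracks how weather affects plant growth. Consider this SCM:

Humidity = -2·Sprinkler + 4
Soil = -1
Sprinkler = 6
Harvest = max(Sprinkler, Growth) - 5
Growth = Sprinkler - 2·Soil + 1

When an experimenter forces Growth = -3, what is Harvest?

1

do(Growth=-3) replaces the equation Growth = Sprinkler - 2·Soil + 1 with the constant Growth = -3.
Harvest = max(Sprinkler, Growth) - 5  [with Sprinkler=6, Growth=-3]  = 1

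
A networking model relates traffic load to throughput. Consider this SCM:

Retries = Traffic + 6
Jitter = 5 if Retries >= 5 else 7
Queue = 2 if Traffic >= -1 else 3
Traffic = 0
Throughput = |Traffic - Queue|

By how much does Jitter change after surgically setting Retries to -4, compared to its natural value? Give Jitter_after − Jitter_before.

The intervention breaks the incoming arrows to Retries: Retries = Traffic + 6 no longer applies, and Retries = -4.
Jitter = 5 if Retries >= 5 else 7  [with Retries=-4]  = 7
Without intervention: Retries = Traffic + 6  [with Traffic=0]  = 6; Jitter = 5 if Retries >= 5 else 7  [with Retries=6]  = 5.
Change = 7 − 5 = 2.

2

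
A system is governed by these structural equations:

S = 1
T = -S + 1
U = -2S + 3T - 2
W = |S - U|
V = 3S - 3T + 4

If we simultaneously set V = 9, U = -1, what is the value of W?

Under do(V = 9, U = -1), each intervened variable's structural equation is replaced by its fixed value.
W = |S - U|  [with S=1, U=-1]  = 2

2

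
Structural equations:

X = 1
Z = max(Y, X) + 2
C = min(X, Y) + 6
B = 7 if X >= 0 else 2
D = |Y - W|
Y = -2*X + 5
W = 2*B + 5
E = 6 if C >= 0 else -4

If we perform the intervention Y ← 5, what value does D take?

do(Y=5) replaces the equation Y = -2*X + 5 with the constant Y = 5.
B = 7 if X >= 0 else 2  [with X=1]  = 7
W = 2*B + 5  [with B=7]  = 19
D = |Y - W|  [with Y=5, W=19]  = 14

14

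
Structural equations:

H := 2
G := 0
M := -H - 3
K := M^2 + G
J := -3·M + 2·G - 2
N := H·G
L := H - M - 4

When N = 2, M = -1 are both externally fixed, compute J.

1

Under do(N = 2, M = -1), each intervened variable's structural equation is replaced by its fixed value.
J = -3·M + 2·G - 2  [with M=-1, G=0]  = 1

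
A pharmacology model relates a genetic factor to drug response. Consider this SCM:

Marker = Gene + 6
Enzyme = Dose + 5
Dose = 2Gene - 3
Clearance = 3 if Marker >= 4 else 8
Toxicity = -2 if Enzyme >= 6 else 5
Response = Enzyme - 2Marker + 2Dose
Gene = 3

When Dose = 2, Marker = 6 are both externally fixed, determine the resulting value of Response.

-1

Setting Dose = 2, Marker = 6 by intervention discards those variables' equations.
Enzyme = Dose + 5  [with Dose=2]  = 7
Response = Enzyme - 2Marker + 2Dose  [with Enzyme=7, Marker=6, Dose=2]  = -1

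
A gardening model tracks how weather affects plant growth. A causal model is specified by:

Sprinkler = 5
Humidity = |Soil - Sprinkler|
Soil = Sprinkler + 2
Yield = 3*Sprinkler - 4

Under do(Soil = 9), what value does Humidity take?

4

The intervention breaks the incoming arrows to Soil: Soil = Sprinkler + 2 no longer applies, and Soil = 9.
Humidity = |Soil - Sprinkler|  [with Soil=9, Sprinkler=5]  = 4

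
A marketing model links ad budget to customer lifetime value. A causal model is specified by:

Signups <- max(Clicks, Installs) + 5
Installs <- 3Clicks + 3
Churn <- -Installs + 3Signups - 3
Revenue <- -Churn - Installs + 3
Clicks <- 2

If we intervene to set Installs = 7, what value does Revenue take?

-30

do(Installs=7) replaces the equation Installs <- 3Clicks + 3 with the constant Installs = 7.
Signups = max(Clicks, Installs) + 5  [with Clicks=2, Installs=7]  = 12
Churn = -Installs + 3Signups - 3  [with Installs=7, Signups=12]  = 26
Revenue = -Churn - Installs + 3  [with Churn=26, Installs=7]  = -30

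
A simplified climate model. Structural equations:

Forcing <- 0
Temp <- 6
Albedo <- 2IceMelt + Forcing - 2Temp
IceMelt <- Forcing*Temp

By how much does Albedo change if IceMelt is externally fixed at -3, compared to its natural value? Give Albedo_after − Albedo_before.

-6

The intervention breaks the incoming arrows to IceMelt: IceMelt <- Forcing*Temp no longer applies, and IceMelt = -3.
Albedo = 2IceMelt + Forcing - 2Temp  [with IceMelt=-3, Forcing=0, Temp=6]  = -18
Without intervention: IceMelt = Forcing*Temp  [with Forcing=0, Temp=6]  = 0; Albedo = 2IceMelt + Forcing - 2Temp  [with IceMelt=0, Forcing=0, Temp=6]  = -12.
Change = -18 − (-12) = -6.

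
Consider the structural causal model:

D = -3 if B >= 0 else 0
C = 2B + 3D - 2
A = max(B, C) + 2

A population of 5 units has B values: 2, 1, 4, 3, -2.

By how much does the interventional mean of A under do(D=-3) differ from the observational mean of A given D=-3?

-0.9

Every unit gets D=-3 under the intervention. A values become 4, 3, 6, 5, 0; E[A|do(D=-3)] = 3.6.
Conditioning on D=-3 selects the 4 unit(s) with B ∈ {2, 1, 4, 3}. Their A values: 4, 3, 6, 5. Mean = 4.5.
Difference = 3.6 − 4.5 = -0.9.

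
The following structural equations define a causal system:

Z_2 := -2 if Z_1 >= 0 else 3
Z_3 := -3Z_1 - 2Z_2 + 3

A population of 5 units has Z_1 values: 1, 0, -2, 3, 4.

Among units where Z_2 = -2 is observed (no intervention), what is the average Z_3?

1

E[Z_3|Z_2=-2] averages over only the 4 units with Z_2=-2 (Z_1 = 1, 0, 3, 4): Z_3 = 4, 7, -2, -5, mean 1.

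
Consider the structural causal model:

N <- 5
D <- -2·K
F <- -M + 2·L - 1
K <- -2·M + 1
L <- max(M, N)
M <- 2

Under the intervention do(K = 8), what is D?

-16

Under do(K=8), the mechanism K <- -2·M + 1 is discarded; K is fixed at 8.
D = -2·K  [with K=8]  = -16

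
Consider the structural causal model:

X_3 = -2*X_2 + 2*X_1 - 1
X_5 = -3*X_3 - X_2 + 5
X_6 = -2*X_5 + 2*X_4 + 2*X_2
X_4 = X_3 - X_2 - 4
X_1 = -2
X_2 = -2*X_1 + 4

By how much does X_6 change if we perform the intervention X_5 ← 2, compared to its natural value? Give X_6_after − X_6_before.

The intervention breaks the incoming arrows to X_5: X_5 = -3*X_3 - X_2 + 5 no longer applies, and X_5 = 2.
X_2 = -2*X_1 + 4  [with X_1=-2]  = 8
X_3 = -2*X_2 + 2*X_1 - 1  [with X_2=8, X_1=-2]  = -21
X_4 = X_3 - X_2 - 4  [with X_3=-21, X_2=8]  = -33
X_6 = -2*X_5 + 2*X_4 + 2*X_2  [with X_5=2, X_4=-33, X_2=8]  = -54
Without intervention: X_2 = -2*X_1 + 4  [with X_1=-2]  = 8; X_3 = -2*X_2 + 2*X_1 - 1  [with X_2=8, X_1=-2]  = -21; X_4 = X_3 - X_2 - 4  [with X_3=-21, X_2=8]  = -33; X_5 = -3*X_3 - X_2 + 5  [with X_3=-21, X_2=8]  = 60; X_6 = -2*X_5 + 2*X_4 + 2*X_2  [with X_5=60, X_4=-33, X_2=8]  = -170.
Change = -54 − (-170) = 116.

116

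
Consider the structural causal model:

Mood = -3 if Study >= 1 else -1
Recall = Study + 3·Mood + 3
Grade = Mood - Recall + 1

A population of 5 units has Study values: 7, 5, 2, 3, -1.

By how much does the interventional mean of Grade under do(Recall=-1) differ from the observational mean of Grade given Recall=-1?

-0.6

The intervention sets Recall=-1 in all 5 units regardless of Study. Recomputing Grade per unit gives -1, -1, -1, -1, 1; average -0.6.
E[Grade|Recall=-1] averages over only the 2 units with Recall=-1 (Study = 5, -1): Grade = -1, 1, mean 0.
Difference = -0.6 − 0 = -0.6.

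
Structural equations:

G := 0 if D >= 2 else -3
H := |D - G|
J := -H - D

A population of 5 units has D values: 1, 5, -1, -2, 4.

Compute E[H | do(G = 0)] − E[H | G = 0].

Every unit gets G=0 under the intervention. H values become 1, 5, 1, 2, 4; E[H|do(G=0)] = 2.6.
Conditioning on G=0 selects the 2 unit(s) with D ∈ {5, 4}. Their H values: 5, 4. Mean = 4.5.
Difference = 2.6 − 4.5 = -1.9.

-1.9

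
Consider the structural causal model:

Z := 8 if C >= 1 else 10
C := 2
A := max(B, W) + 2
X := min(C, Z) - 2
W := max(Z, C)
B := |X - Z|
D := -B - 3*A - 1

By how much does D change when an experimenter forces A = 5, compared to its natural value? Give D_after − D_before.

Intervening sets A = 5 and removes its equation (A := max(B, W) + 2).
Z = 8 if C >= 1 else 10  [with C=2]  = 8
X = min(C, Z) - 2  [with C=2, Z=8]  = 0
B = |X - Z|  [with X=0, Z=8]  = 8
D = -B - 3*A - 1  [with B=8, A=5]  = -24
Without intervention: Z = 8 if C >= 1 else 10  [with C=2]  = 8; W = max(Z, C)  [with Z=8, C=2]  = 8; X = min(C, Z) - 2  [with C=2, Z=8]  = 0; B = |X - Z|  [with X=0, Z=8]  = 8; A = max(B, W) + 2  [with B=8, W=8]  = 10; D = -B - 3*A - 1  [with B=8, A=10]  = -39.
Change = -24 − (-39) = 15.

15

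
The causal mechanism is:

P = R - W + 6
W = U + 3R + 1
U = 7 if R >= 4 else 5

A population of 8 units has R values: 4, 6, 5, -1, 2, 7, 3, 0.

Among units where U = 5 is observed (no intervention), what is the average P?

Observing U=5 restricts to units where U's equation naturally yields 5: R ∈ {-1, 2, 3, 0}. In that subpopulation P = 2, -4, -6, 0, mean -2.

-2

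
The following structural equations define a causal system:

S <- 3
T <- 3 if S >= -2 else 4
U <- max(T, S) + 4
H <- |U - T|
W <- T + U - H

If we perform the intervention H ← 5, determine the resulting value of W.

Intervening sets H = 5 and removes its equation (H <- |U - T|).
T = 3 if S >= -2 else 4  [with S=3]  = 3
U = max(T, S) + 4  [with T=3, S=3]  = 7
W = T + U - H  [with T=3, U=7, H=5]  = 5

5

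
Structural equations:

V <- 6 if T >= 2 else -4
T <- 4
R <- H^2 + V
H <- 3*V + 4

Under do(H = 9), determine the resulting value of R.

87

The intervention breaks the incoming arrows to H: H <- 3*V + 4 no longer applies, and H = 9.
V = 6 if T >= 2 else -4  [with T=4]  = 6
R = H^2 + V  [with H=9, V=6]  = 87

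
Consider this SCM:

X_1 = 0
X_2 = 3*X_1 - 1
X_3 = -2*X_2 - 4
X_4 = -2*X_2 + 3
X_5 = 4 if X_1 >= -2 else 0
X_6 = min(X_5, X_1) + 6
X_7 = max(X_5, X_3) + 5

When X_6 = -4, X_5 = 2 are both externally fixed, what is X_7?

Setting X_6 = -4, X_5 = 2 by intervention discards those variables' equations.
X_2 = 3*X_1 - 1  [with X_1=0]  = -1
X_3 = -2*X_2 - 4  [with X_2=-1]  = -2
X_7 = max(X_5, X_3) + 5  [with X_5=2, X_3=-2]  = 7

7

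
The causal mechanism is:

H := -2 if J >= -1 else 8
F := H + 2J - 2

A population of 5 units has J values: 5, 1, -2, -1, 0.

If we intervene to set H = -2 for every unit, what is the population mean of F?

do(H=-2) breaks H's dependence on J. With H=-2 fixed, F across the units is 6, -2, -8, -6, -4, mean -2.8.

-2.8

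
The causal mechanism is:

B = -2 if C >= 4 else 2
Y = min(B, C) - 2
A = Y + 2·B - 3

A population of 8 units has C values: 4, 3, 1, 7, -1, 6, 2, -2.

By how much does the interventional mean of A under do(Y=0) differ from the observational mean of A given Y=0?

-3

do(Y=0) breaks Y's dependence on C. With Y=0 fixed, A across the units is -7, 1, 1, -7, 1, -7, 1, 1, mean -2.
Observing Y=0 restricts to units where Y's equation naturally yields 0: C ∈ {3, 2}. In that subpopulation A = 1, 1, mean 1.
Difference = -2 − 1 = -3.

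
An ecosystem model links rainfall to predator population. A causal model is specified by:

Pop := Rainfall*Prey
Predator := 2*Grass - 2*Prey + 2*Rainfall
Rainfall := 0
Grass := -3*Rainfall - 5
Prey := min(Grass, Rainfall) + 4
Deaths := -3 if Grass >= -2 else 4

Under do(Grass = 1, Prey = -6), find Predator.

Setting Grass = 1, Prey = -6 by intervention discards those variables' equations.
Predator = 2*Grass - 2*Prey + 2*Rainfall  [with Grass=1, Prey=-6, Rainfall=0]  = 14

14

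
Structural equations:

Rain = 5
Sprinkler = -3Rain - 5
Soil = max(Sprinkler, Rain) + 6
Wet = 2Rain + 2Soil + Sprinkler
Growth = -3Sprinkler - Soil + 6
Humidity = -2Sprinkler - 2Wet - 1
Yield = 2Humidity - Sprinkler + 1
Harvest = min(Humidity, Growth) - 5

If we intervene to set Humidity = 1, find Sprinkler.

-20

do(Humidity=1) replaces the equation Humidity = -2Sprinkler - 2Wet - 1 with the constant Humidity = 1.
Sprinkler is not downstream of the intervention, so its value is determined by the original equations.
Sprinkler = -3Rain - 5  [with Rain=5]  = -20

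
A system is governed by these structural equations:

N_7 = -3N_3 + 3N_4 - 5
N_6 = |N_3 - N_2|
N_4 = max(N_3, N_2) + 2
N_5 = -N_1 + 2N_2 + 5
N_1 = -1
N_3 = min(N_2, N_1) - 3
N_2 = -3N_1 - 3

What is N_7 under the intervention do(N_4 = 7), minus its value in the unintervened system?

15

The intervention breaks the incoming arrows to N_4: N_4 = max(N_3, N_2) + 2 no longer applies, and N_4 = 7.
N_2 = -3N_1 - 3  [with N_1=-1]  = 0
N_3 = min(N_2, N_1) - 3  [with N_2=0, N_1=-1]  = -4
N_7 = -3N_3 + 3N_4 - 5  [with N_3=-4, N_4=7]  = 28
Without intervention: N_2 = -3N_1 - 3  [with N_1=-1]  = 0; N_3 = min(N_2, N_1) - 3  [with N_2=0, N_1=-1]  = -4; N_4 = max(N_3, N_2) + 2  [with N_3=-4, N_2=0]  = 2; N_7 = -3N_3 + 3N_4 - 5  [with N_3=-4, N_4=2]  = 13.
Change = 28 − 13 = 15.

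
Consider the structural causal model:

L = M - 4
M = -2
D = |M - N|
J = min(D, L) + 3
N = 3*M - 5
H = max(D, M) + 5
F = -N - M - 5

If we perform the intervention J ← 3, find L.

do(J=3) replaces the equation J = min(D, L) + 3 with the constant J = 3.
Since L is not a descendant of the intervened variable, it is unaffected.
L = M - 4  [with M=-2]  = -6

-6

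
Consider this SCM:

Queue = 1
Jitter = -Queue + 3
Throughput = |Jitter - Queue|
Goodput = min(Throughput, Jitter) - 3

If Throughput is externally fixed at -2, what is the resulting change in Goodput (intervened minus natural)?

-3

The intervention breaks the incoming arrows to Throughput: Throughput = |Jitter - Queue| no longer applies, and Throughput = -2.
Jitter = -Queue + 3  [with Queue=1]  = 2
Goodput = min(Throughput, Jitter) - 3  [with Throughput=-2, Jitter=2]  = -5
Without intervention: Jitter = -Queue + 3  [with Queue=1]  = 2; Throughput = |Jitter - Queue|  [with Jitter=2, Queue=1]  = 1; Goodput = min(Throughput, Jitter) - 3  [with Throughput=1, Jitter=2]  = -2.
Change = -5 − (-2) = -3.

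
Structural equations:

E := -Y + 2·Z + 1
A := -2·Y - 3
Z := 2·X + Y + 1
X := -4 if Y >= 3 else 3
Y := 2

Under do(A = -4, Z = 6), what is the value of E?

Setting A = -4, Z = 6 by intervention discards those variables' equations.
E = -Y + 2·Z + 1  [with Y=2, Z=6]  = 11

11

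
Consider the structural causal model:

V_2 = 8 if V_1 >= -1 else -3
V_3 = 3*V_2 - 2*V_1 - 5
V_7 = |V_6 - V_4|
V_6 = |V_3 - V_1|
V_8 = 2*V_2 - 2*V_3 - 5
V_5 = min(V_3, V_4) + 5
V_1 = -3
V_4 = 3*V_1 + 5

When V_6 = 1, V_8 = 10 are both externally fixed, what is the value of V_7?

Under do(V_6 = 1, V_8 = 10), each intervened variable's structural equation is replaced by its fixed value.
V_4 = 3*V_1 + 5  [with V_1=-3]  = -4
V_7 = |V_6 - V_4|  [with V_6=1, V_4=-4]  = 5

5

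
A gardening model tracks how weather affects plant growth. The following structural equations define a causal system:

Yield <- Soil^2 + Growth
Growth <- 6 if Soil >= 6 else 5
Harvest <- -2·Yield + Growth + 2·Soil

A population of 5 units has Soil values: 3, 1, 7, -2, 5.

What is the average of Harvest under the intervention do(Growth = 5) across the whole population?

-34.6

Every unit gets Growth=5 under the intervention. Harvest values become -17, -5, -89, -17, -45; E[Harvest|do(Growth=5)] = -34.6.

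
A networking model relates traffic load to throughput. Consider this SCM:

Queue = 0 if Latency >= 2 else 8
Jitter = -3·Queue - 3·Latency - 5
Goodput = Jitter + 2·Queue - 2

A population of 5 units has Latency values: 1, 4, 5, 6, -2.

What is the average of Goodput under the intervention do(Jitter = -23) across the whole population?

-18.6

The intervention sets Jitter=-23 in all 5 units regardless of Latency. Recomputing Goodput per unit gives -9, -25, -25, -25, -9; average -18.6.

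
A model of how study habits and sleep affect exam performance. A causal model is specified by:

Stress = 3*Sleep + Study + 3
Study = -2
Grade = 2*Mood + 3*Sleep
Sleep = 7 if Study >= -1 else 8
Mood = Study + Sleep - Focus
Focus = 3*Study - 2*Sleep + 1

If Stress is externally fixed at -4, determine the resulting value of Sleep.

Under do(Stress=-4), the mechanism Stress = 3*Sleep + Study + 3 is discarded; Stress is fixed at -4.
Since Sleep is not a descendant of the intervened variable, it is unaffected.
Sleep = 7 if Study >= -1 else 8  [with Study=-2]  = 8

8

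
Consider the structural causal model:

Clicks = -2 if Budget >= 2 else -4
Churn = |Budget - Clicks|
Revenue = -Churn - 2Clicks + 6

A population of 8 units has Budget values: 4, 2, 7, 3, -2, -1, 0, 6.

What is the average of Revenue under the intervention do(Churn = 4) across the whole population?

The intervention sets Churn=4 in all 8 units regardless of Budget. Recomputing Revenue per unit gives 6, 6, 6, 6, 10, 10, 10, 6; average 7.5.

7.5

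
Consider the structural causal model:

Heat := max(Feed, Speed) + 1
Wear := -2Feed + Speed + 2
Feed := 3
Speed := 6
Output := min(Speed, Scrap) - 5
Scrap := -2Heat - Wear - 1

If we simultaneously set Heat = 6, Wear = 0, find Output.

Setting Heat = 6, Wear = 0 by intervention discards those variables' equations.
Scrap = -2Heat - Wear - 1  [with Heat=6, Wear=0]  = -13
Output = min(Speed, Scrap) - 5  [with Speed=6, Scrap=-13]  = -18

-18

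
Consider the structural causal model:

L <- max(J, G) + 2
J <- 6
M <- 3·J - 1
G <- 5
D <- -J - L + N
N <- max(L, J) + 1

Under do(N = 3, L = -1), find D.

-2

The joint intervention fixes N = 3, L = -1, removing each variable's own equation.
D = -J - L + N  [with J=6, L=-1, N=3]  = -2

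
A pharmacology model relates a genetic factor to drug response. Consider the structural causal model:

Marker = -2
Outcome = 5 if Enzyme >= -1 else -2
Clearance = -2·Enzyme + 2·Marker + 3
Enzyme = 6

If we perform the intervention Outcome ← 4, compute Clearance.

-13

Under do(Outcome=4), the mechanism Outcome = 5 if Enzyme >= -1 else -2 is discarded; Outcome is fixed at 4.
Since Clearance is not a descendant of the intervened variable, it is unaffected.
Clearance = -2·Enzyme + 2·Marker + 3  [with Enzyme=6, Marker=-2]  = -13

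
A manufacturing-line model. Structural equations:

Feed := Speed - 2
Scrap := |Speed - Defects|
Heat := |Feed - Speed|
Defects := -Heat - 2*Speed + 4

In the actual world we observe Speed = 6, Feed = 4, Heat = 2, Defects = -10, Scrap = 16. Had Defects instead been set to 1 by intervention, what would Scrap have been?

Intervening sets Defects = 1 and removes its equation (Defects := -Heat - 2*Speed + 4).
Scrap = |Speed - Defects|  [with Speed=6, Defects=1]  = 5

5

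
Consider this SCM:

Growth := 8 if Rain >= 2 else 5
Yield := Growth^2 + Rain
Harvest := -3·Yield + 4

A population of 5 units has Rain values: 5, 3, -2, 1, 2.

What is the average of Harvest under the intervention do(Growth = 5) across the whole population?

Every unit gets Growth=5 under the intervention. Harvest values become -86, -80, -65, -74, -77; E[Harvest|do(Growth=5)] = -76.4.

-76.4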